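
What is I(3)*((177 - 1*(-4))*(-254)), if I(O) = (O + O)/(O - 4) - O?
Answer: 413766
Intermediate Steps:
I(O) = -O + 2*O/(-4 + O) (I(O) = (2*O)/(-4 + O) - O = 2*O/(-4 + O) - O = -O + 2*O/(-4 + O))
I(3)*((177 - 1*(-4))*(-254)) = (3*(6 - 1*3)/(-4 + 3))*((177 - 1*(-4))*(-254)) = (3*(6 - 3)/(-1))*((177 + 4)*(-254)) = (3*(-1)*3)*(181*(-254)) = -9*(-45974) = 413766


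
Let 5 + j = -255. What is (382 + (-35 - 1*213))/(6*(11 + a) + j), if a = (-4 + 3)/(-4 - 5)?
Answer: -201/290 ≈ -0.69310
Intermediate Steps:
j = -260 (j = -5 - 255 = -260)
a = ⅑ (a = -1/(-9) = -1*(-⅑) = ⅑ ≈ 0.11111)
(382 + (-35 - 1*213))/(6*(11 + a) + j) = (382 + (-35 - 1*213))/(6*(11 + ⅑) - 260) = (382 + (-35 - 213))/(6*(100/9) - 260) = (382 - 248)/(200/3 - 260) = 134/(-580/3) = 134*(-3/580) = -201/290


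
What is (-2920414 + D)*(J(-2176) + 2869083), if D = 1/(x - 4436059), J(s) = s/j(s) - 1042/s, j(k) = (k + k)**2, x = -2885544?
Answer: -533964845085833655068157/63727232512 ≈ -8.3789e+12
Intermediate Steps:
j(k) = 4*k**2 (j(k) = (2*k)**2 = 4*k**2)
J(s) = -4167/(4*s) (J(s) = s/((4*s**2)) - 1042/s = s*(1/(4*s**2)) - 1042/s = 1/(4*s) - 1042/s = -4167/(4*s))
D = -1/7321603 (D = 1/(-2885544 - 4436059) = 1/(-7321603) = -1/7321603 ≈ -1.3658e-7)
(-2920414 + D)*(J(-2176) + 2869083) = (-2920414 - 1/7321603)*(-4167/4/(-2176) + 2869083) = -21382111903643*(-4167/4*(-1/2176) + 2869083)/7321603 = -21382111903643*(4167/8704 + 2869083)/7321603 = -21382111903643/7321603*24972502599/8704 = -533964845085833655068157/63727232512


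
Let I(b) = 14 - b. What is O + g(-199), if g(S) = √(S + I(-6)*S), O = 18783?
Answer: 18783 + I*√4179 ≈ 18783.0 + 64.645*I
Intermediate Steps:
g(S) = √21*√S (g(S) = √(S + (14 - 1*(-6))*S) = √(S + (14 + 6)*S) = √(S + 20*S) = √(21*S) = √21*√S)
O + g(-199) = 18783 + √21*√(-199) = 18783 + √21*(I*√199) = 18783 + I*√4179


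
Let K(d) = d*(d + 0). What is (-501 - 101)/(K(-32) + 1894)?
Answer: -301/1459 ≈ -0.20631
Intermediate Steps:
K(d) = d² (K(d) = d*d = d²)
(-501 - 101)/(K(-32) + 1894) = (-501 - 101)/((-32)² + 1894) = -602/(1024 + 1894) = -602/2918 = -602*1/2918 = -301/1459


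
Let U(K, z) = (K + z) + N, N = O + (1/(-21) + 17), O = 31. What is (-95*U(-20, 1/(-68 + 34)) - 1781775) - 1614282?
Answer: -2426678713/714 ≈ -3.3987e+6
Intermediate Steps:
N = 1007/21 (N = 31 + (1/(-21) + 17) = 31 + (1*(-1/21) + 17) = 31 + (-1/21 + 17) = 31 + 356/21 = 1007/21 ≈ 47.952)
U(K, z) = 1007/21 + K + z (U(K, z) = (K + z) + 1007/21 = 1007/21 + K + z)
(-95*U(-20, 1/(-68 + 34)) - 1781775) - 1614282 = (-95*(1007/21 - 20 + 1/(-68 + 34)) - 1781775) - 1614282 = (-95*(1007/21 - 20 + 1/(-34)) - 1781775) - 1614282 = (-95*(1007/21 - 20 - 1/34) - 1781775) - 1614282 = (-95*19937/714 - 1781775) - 1614282 = (-1894015/714 - 1781775) - 1614282 = -1274081365/714 - 1614282 = -2426678713/714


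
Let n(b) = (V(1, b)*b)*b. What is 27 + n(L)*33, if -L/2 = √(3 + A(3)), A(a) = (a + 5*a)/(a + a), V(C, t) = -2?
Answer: -1557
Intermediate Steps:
A(a) = 3 (A(a) = (6*a)/((2*a)) = (6*a)*(1/(2*a)) = 3)
L = -2*√6 (L = -2*√(3 + 3) = -2*√6 ≈ -4.8990)
n(b) = -2*b² (n(b) = (-2*b)*b = -2*b²)
27 + n(L)*33 = 27 - 2*(-2*√6)²*33 = 27 - 2*24*33 = 27 - 48*33 = 27 - 1584 = -1557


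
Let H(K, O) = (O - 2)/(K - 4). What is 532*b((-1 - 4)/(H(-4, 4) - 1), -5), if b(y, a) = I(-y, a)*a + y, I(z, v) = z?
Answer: 12768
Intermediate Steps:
H(K, O) = (-2 + O)/(-4 + K)
b(y, a) = y - a*y (b(y, a) = (-y)*a + y = -a*y + y = y - a*y)
532*b((-1 - 4)/(H(-4, 4) - 1), -5) = 532*(((-1 - 4)/((-2 + 4)/(-4 - 4) - 1))*(1 - 1*(-5))) = 532*((-5/(2/(-8) - 1))*(1 + 5)) = 532*(-5/(-1/8*2 - 1)*6) = 532*(-5/(-1/4 - 1)*6) = 532*(-5/(-5/4)*6) = 532*(-5*(-4/5)*6) = 532*(4*6) = 532*24 = 12768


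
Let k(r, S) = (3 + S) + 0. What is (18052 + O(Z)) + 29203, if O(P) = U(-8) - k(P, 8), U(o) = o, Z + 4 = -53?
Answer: 47236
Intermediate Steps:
Z = -57 (Z = -4 - 53 = -57)
k(r, S) = 3 + S
O(P) = -19 (O(P) = -8 - (3 + 8) = -8 - 1*11 = -8 - 11 = -19)
(18052 + O(Z)) + 29203 = (18052 - 19) + 29203 = 18033 + 29203 = 47236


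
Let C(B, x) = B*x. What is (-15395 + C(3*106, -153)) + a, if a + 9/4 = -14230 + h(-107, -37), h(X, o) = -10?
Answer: -313165/4 ≈ -78291.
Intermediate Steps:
a = -56969/4 (a = -9/4 + (-14230 - 10) = -9/4 - 14240 = -56969/4 ≈ -14242.)
(-15395 + C(3*106, -153)) + a = (-15395 + (3*106)*(-153)) - 56969/4 = (-15395 + 318*(-153)) - 56969/4 = (-15395 - 48654) - 56969/4 = -64049 - 56969/4 = -313165/4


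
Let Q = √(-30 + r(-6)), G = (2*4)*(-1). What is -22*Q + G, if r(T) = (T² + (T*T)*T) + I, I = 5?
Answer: -8 - 22*I*√205 ≈ -8.0 - 314.99*I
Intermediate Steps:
G = -8 (G = 8*(-1) = -8)
r(T) = 5 + T² + T³ (r(T) = (T² + (T*T)*T) + 5 = (T² + T²*T) + 5 = (T² + T³) + 5 = 5 + T² + T³)
Q = I*√205 (Q = √(-30 + (5 + (-6)² + (-6)³)) = √(-30 + (5 + 36 - 216)) = √(-30 - 175) = √(-205) = I*√205 ≈ 14.318*I)
-22*Q + G = -22*I*√205 - 8 = -8 - 22*I*√205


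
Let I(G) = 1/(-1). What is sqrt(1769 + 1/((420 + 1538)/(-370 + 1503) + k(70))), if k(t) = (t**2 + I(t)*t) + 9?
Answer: sqrt(439768098405510)/498595 ≈ 42.060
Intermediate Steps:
I(G) = -1
k(t) = 9 + t**2 - t (k(t) = (t**2 - t) + 9 = 9 + t**2 - t)
sqrt(1769 + 1/((420 + 1538)/(-370 + 1503) + k(70))) = sqrt(1769 + 1/((420 + 1538)/(-370 + 1503) + (9 + 70**2 - 1*70))) = sqrt(1769 + 1/(1958/1133 + (9 + 4900 - 70))) = sqrt(1769 + 1/(1958*(1/1133) + 4839)) = sqrt(1769 + 1/(178/103 + 4839)) = sqrt(1769 + 1/(498595/103)) = sqrt(1769 + 103/498595) = sqrt(882014658/498595) = sqrt(439768098405510)/498595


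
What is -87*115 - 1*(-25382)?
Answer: 15377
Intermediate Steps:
-87*115 - 1*(-25382) = -10005 + 25382 = 15377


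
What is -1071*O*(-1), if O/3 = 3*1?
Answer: 9639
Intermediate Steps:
O = 9 (O = 3*(3*1) = 3*3 = 9)
-1071*O*(-1) = -9639*(-1) = -1071*(-9) = 9639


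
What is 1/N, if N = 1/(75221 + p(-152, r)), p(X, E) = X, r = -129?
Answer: 75069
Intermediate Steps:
N = 1/75069 (N = 1/(75221 - 152) = 1/75069 ≈ 1.3321e-5)
1/N = 1/(1/75069) = 75069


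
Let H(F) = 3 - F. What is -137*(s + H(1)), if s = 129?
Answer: -17947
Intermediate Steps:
-137*(s + H(1)) = -137*(129 + (3 - 1*1)) = -137*(129 + (3 - 1)) = -137*(129 + 2) = -137*131 = -17947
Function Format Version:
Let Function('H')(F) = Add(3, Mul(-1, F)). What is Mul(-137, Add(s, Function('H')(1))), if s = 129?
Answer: -17947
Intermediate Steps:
Mul(-137, Add(s, Function('H')(1))) = Mul(-137, Add(129, Add(3, Mul(-1, 1)))) = Mul(-137, Add(129, Add(3, -1))) = Mul(-137, Add(129, 2)) = Mul(-137, 131) = -17947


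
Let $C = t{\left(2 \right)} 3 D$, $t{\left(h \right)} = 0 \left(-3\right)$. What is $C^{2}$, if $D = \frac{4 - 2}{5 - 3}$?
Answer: $0$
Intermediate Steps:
$t{\left(h \right)} = 0$
$D = 1$ ($D = \frac{2}{2} = 2 \cdot \frac{1}{2} = 1$)
$C = 0$ ($C = 0 \cdot 3 \cdot 1 = 0 \cdot 1 = 0$)
$C^{2} = 0^{2} = 0$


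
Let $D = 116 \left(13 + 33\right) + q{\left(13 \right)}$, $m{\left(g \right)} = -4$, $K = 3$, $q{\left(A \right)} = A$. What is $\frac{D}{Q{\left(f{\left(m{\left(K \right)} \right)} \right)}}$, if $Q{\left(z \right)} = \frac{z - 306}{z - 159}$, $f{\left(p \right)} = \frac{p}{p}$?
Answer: $\frac{845142}{305} \approx 2771.0$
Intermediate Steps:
$f{\left(p \right)} = 1$
$Q{\left(z \right)} = \frac{-306 + z}{-159 + z}$
$D = 5349$ ($D = 116 \left(13 + 33\right) + 13 = 116 \cdot 46 + 13 = 5336 + 13 = 5349$)
$\frac{D}{Q{\left(f{\left(m{\left(K \right)} \right)} \right)}} = \frac{5349}{\frac{1}{-159 + 1} \left(-306 + 1\right)} = \frac{5349}{\frac{1}{-158} \left(-305\right)} = \frac{5349}{\left(- \frac{1}{158}\right) \left(-305\right)} = \frac{5349}{\frac{305}{158}} = 5349 \cdot \frac{158}{305} = \frac{845142}{305}$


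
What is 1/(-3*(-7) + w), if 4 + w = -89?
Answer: -1/72 ≈ -0.013889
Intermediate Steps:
w = -93 (w = -4 - 89 = -93)
1/(-3*(-7) + w) = 1/(-3*(-7) - 93) = 1/(21 - 93) = 1/(-72) = -1/72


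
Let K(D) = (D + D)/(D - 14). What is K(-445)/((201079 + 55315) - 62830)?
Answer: 445/44422938 ≈ 1.0017e-5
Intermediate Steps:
K(D) = 2*D/(-14 + D) (K(D) = (2*D)/(-14 + D) = 2*D/(-14 + D))
K(-445)/((201079 + 55315) - 62830) = (2*(-445)/(-14 - 445))/((201079 + 55315) - 62830) = (2*(-445)/(-459))/(256394 - 62830) = (2*(-445)*(-1/459))/193564 = (890/459)*(1/193564) = 445/44422938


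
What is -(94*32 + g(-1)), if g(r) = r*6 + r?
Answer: -3001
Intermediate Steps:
g(r) = 7*r (g(r) = 6*r + r = 7*r)
-(94*32 + g(-1)) = -(94*32 + 7*(-1)) = -(3008 - 7) = -1*3001 = -3001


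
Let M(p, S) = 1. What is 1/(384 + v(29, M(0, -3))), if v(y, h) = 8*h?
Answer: 1/392 ≈ 0.0025510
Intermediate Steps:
1/(384 + v(29, M(0, -3))) = 1/(384 + 8*1) = 1/(384 + 8) = 1/392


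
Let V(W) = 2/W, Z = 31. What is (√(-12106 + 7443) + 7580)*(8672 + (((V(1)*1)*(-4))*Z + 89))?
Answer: 64528540 + 8513*I*√4663 ≈ 6.4529e+7 + 5.8132e+5*I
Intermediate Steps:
(√(-12106 + 7443) + 7580)*(8672 + (((V(1)*1)*(-4))*Z + 89)) = (√(-12106 + 7443) + 7580)*(8672 + ((((2/1)*1)*(-4))*31 + 89)) = (√(-4663) + 7580)*(8672 + ((((2*1)*1)*(-4))*31 + 89)) = (I*√4663 + 7580)*(8672 + (((2*1)*(-4))*31 + 89)) = (7580 + I*√4663)*(8672 + ((2*(-4))*31 + 89)) = (7580 + I*√4663)*(8672 + (-8*31 + 89)) = (7580 + I*√4663)*(8672 + (-248 + 89)) = (7580 + I*√4663)*(8672 - 159) = (7580 + I*√4663)*8513 = 64528540 + 8513*I*√4663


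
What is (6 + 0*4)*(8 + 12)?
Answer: 120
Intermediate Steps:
(6 + 0*4)*(8 + 12) = (6 + 0)*20 = 6*20 = 120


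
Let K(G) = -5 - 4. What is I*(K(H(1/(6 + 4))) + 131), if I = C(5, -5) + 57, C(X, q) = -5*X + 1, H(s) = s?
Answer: 4026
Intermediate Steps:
C(X, q) = 1 - 5*X
I = 33 (I = (1 - 5*5) + 57 = (1 - 25) + 57 = -24 + 57 = 33)
K(G) = -9
I*(K(H(1/(6 + 4))) + 131) = 33*(-9 + 131) = 33*122 = 4026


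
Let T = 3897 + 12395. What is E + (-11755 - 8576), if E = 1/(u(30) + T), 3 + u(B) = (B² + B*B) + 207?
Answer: -371975975/18296 ≈ -20331.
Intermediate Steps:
T = 16292
u(B) = 204 + 2*B² (u(B) = -3 + ((B² + B*B) + 207) = -3 + ((B² + B²) + 207) = -3 + (2*B² + 207) = -3 + (207 + 2*B²) = 204 + 2*B²)
E = 1/18296 (E = 1/((204 + 2*30²) + 16292) = 1/((204 + 2*900) + 16292) = 1/((204 + 1800) + 16292) = 1/(2004 + 16292) = 1/18296 ≈ 5.4657e-5)
E + (-11755 - 8576) = 1/18296 + (-11755 - 8576) = 1/18296 - 20331 = -371975975/18296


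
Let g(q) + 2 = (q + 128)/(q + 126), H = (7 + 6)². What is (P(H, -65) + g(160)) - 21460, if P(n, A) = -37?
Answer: -3074213/143 ≈ -21498.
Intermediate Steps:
H = 169 (H = 13² = 169)
g(q) = -2 + (128 + q)/(126 + q) (g(q) = -2 + (q + 128)/(q + 126) = -2 + (128 + q)/(126 + q))
(P(H, -65) + g(160)) - 21460 = (-37 + (-124 - 1*160)/(126 + 160)) - 21460 = (-37 + (-124 - 160)/286) - 21460 = (-37 + (1/286)*(-284)) - 21460 = (-37 - 142/143) - 21460 = -5433/143 - 21460 = -3074213/143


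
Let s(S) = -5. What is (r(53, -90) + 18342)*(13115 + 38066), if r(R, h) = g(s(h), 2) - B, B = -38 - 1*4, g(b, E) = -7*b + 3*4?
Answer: 943317011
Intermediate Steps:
g(b, E) = 12 - 7*b (g(b, E) = -7*b + 12 = 12 - 7*b)
B = -42 (B = -38 - 4 = -42)
r(R, h) = 89 (r(R, h) = (12 - 7*(-5)) - 1*(-42) = (12 + 35) + 42 = 47 + 42 = 89)
(r(53, -90) + 18342)*(13115 + 38066) = (89 + 18342)*(13115 + 38066) = 18431*51181 = 943317011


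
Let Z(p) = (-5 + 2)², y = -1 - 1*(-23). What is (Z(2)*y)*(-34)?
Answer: -6732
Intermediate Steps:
y = 22 (y = -1 + 23 = 22)
Z(p) = 9 (Z(p) = (-3)² = 9)
(Z(2)*y)*(-34) = (9*22)*(-34) = 198*(-34) = -6732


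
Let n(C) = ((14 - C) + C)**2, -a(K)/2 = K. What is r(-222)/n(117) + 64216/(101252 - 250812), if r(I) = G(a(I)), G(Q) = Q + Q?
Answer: 3756967/916055 ≈ 4.1012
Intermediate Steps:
a(K) = -2*K
G(Q) = 2*Q
r(I) = -4*I (r(I) = 2*(-2*I) = -4*I)
n(C) = 196 (n(C) = 14**2 = 196)
r(-222)/n(117) + 64216/(101252 - 250812) = -4*(-222)/196 + 64216/(101252 - 250812) = 888*(1/196) + 64216/(-149560) = 222/49 + 64216*(-1/149560) = 222/49 - 8027/18695 = 3756967/916055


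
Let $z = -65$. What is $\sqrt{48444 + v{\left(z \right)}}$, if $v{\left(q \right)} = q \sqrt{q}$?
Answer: $\sqrt{48444 - 65 i \sqrt{65}} \approx 220.1 - 1.19 i$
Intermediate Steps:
$v{\left(q \right)} = q^{\frac{3}{2}}$
$\sqrt{48444 + v{\left(z \right)}} = \sqrt{48444 + \left(-65\right)^{\frac{3}{2}}} = \sqrt{48444 - 65 i \sqrt{65}}$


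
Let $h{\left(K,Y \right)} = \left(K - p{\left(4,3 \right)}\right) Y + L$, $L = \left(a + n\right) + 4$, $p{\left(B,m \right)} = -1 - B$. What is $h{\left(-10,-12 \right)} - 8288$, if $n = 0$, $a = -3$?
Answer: $-8227$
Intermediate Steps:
$L = 1$ ($L = \left(-3 + 0\right) + 4 = -3 + 4 = 1$)
$h{\left(K,Y \right)} = 1 + Y \left(5 + K\right)$ ($h{\left(K,Y \right)} = \left(K - \left(-1 - 4\right)\right) Y + 1 = \left(K - -5\right) Y + 1 = \left(K + 5\right) Y + 1 = \left(5 + K\right) Y + 1 = Y \left(5 + K\right) + 1 = 1 + Y \left(5 + K\right)$)
$h{\left(-10,-12 \right)} - 8288 = \left(1 + 5 \left(-12\right) - -120\right) - 8288 = \left(1 - 60 + 120\right) - 8288 = 61 - 8288 = -8227$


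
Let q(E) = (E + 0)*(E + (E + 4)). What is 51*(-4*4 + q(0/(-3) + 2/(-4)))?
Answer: -1785/2 ≈ -892.50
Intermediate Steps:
q(E) = E*(4 + 2*E) (q(E) = E*(E + (4 + E)) = E*(4 + 2*E))
51*(-4*4 + q(0/(-3) + 2/(-4))) = 51*(-4*4 + 2*(0/(-3) + 2/(-4))*(2 + (0/(-3) + 2/(-4)))) = 51*(-16 + 2*(0*(-1/3) + 2*(-1/4))*(2 + (0*(-1/3) + 2*(-1/4)))) = 51*(-16 + 2*(0 - 1/2)*(2 + (0 - 1/2))) = 51*(-16 + 2*(-1/2)*(2 - 1/2)) = 51*(-16 + 2*(-1/2)*(3/2)) = 51*(-16 - 3/2) = 51*(-35/2) = -1785/2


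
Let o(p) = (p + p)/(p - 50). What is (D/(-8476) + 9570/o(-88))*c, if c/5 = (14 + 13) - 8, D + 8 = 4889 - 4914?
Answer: 3021086355/4238 ≈ 7.1286e+5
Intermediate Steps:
D = -33 (D = -8 + (4889 - 4914) = -8 - 25 = -33)
o(p) = 2*p/(-50 + p) (o(p) = (2*p)/(-50 + p) = 2*p/(-50 + p))
c = 95 (c = 5*((14 + 13) - 8) = 5*(27 - 8) = 5*19 = 95)
(D/(-8476) + 9570/o(-88))*c = (-33/(-8476) + 9570/((2*(-88)/(-50 - 88))))*95 = (-33*(-1/8476) + 9570/((2*(-88)/(-138))))*95 = (33/8476 + 9570/((2*(-88)*(-1/138))))*95 = (33/8476 + 9570/(88/69))*95 = (33/8476 + 9570*(69/88))*95 = (33/8476 + 30015/4)*95 = (31800909/4238)*95 = 3021086355/4238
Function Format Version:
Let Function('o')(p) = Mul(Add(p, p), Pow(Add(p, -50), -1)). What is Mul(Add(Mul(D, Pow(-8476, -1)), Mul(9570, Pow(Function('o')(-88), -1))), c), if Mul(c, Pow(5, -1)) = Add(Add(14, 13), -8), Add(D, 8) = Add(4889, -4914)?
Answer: Rational(3021086355, 4238) ≈ 7.1286e+5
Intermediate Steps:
D = -33 (D = Add(-8, Add(4889, -4914)) = Add(-8, -25) = -33)
Function('o')(p) = Mul(2, p, Pow(Add(-50, p), -1)) (Function('o')(p) = Mul(Mul(2, p), Pow(Add(-50, p), -1)) = Mul(2, p, Pow(Add(-50, p), -1)))
c = 95 (c = Mul(5, Add(Add(14, 13), -8)) = Mul(5, Add(27, -8)) = Mul(5, 19) = 95)
Mul(Add(Mul(D, Pow(-8476, -1)), Mul(9570, Pow(Function('o')(-88), -1))), c) = Mul(Add(Mul(-33, Pow(-8476, -1)), Mul(9570, Pow(Mul(2, -88, Pow(Add(-50, -88), -1)), -1))), 95) = Mul(Add(Mul(-33, Rational(-1, 8476)), Mul(9570, Pow(Mul(2, -88, Pow(-138, -1)), -1))), 95) = Mul(Add(Rational(33, 8476), Mul(9570, Pow(Mul(2, -88, Rational(-1, 138)), -1))), 95) = Mul(Add(Rational(33, 8476), Mul(9570, Pow(Rational(88, 69), -1))), 95) = Mul(Add(Rational(33, 8476), Mul(9570, Rational(69, 88))), 95) = Mul(Add(Rational(33, 8476), Rational(30015, 4)), 95) = Mul(Rational(31800909, 4238), 95) = Rational(3021086355, 4238)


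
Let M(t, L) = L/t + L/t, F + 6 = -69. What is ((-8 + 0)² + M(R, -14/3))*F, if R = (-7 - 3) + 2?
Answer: -9775/2 ≈ -4887.5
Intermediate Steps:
F = -75 (F = -6 - 69 = -75)
R = -8 (R = -10 + 2 = -8)
M(t, L) = 2*L/t
((-8 + 0)² + M(R, -14/3))*F = ((-8 + 0)² + 2*(-14/3)/(-8))*(-75) = ((-8)² + 2*(-14*⅓)*(-⅛))*(-75) = (64 + 2*(-14/3)*(-⅛))*(-75) = (64 + 7/6)*(-75) = (391/6)*(-75) = -9775/2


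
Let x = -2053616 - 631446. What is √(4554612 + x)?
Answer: 5*√74782 ≈ 1367.3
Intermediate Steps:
x = -2685062
√(4554612 + x) = √(4554612 - 2685062) = √1869550 = 5*√74782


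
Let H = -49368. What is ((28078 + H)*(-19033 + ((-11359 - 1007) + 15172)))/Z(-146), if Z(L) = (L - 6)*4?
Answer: -172736415/304 ≈ -5.6821e+5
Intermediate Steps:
Z(L) = -24 + 4*L (Z(L) = (-6 + L)*4 = -24 + 4*L)
((28078 + H)*(-19033 + ((-11359 - 1007) + 15172)))/Z(-146) = ((28078 - 49368)*(-19033 + ((-11359 - 1007) + 15172)))/(-24 + 4*(-146)) = (-21290*(-19033 + (-12366 + 15172)))/(-24 - 584) = -21290*(-19033 + 2806)/(-608) = -21290*(-16227)*(-1/608) = 345472830*(-1/608) = -172736415/304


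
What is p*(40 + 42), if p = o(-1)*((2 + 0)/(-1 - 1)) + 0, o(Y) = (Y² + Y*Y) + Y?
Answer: -82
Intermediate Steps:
o(Y) = Y + 2*Y² (o(Y) = (Y² + Y²) + Y = 2*Y² + Y = Y + 2*Y²)
p = -1 (p = (-(1 + 2*(-1)))*((2 + 0)/(-1 - 1)) + 0 = (-(1 - 2))*(2/(-2)) + 0 = (-1*(-1))*(2*(-½)) + 0 = 1*(-1) + 0 = -1 + 0 = -1)
p*(40 + 42) = -(40 + 42) = -1*82 = -82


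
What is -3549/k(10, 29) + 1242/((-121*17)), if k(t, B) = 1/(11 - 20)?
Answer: 65701395/2057 ≈ 31940.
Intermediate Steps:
k(t, B) = -1/9 (k(t, B) = 1/(-9) = -1/9)
-3549/k(10, 29) + 1242/((-121*17)) = -3549/(-1/9) + 1242/((-121*17)) = -3549*(-9) + 1242/(-2057) = 31941 + 1242*(-1/2057) = 31941 - 1242/2057 = 65701395/2057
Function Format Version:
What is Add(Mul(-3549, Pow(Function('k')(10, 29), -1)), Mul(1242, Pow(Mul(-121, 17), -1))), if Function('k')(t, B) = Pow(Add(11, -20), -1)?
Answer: Rational(65701395, 2057) ≈ 31940.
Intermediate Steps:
Function('k')(t, B) = Rational(-1, 9) (Function('k')(t, B) = Pow(-9, -1) = Rational(-1, 9))
Add(Mul(-3549, Pow(Function('k')(10, 29), -1)), Mul(1242, Pow(Mul(-121, 17), -1))) = Add(Mul(-3549, Pow(Rational(-1, 9), -1)), Mul(1242, Pow(Mul(-121, 17), -1))) = Add(Mul(-3549, -9), Mul(1242, Pow(-2057, -1))) = Add(31941, Mul(1242, Rational(-1, 2057))) = Add(31941, Rational(-1242, 2057)) = Rational(65701395, 2057)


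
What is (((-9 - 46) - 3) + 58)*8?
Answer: 0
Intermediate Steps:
(((-9 - 46) - 3) + 58)*8 = ((-55 - 3) + 58)*8 = (-58 + 58)*8 = 0*8 = 0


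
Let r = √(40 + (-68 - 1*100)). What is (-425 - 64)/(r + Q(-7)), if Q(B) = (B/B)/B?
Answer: 3423*I/(I + 56*√2) ≈ 0.54567 + 43.215*I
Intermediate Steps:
r = 8*I*√2 (r = √(40 + (-68 - 100)) = √(40 - 168) = √(-128) = 8*I*√2 ≈ 11.314*I)
Q(B) = 1/B
(-425 - 64)/(r + Q(-7)) = (-425 - 64)/(8*I*√2 + 1/(-7)) = -489/(8*I*√2 - ⅐) = -489/(-⅐ + 8*I*√2)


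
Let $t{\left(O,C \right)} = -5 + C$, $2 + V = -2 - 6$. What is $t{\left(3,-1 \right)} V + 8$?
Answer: $68$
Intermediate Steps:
$V = -10$ ($V = -2 - 8 = -10$)
$t{\left(3,-1 \right)} V + 8 = \left(-5 - 1\right) \left(-10\right) + 8 = \left(-6\right) \left(-10\right) + 8 = 60 + 8 = 68$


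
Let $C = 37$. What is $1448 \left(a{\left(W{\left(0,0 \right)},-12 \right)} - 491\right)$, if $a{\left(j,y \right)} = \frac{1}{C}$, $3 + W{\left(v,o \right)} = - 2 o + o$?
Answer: $- \frac{26304368}{37} \approx -7.1093 \cdot 10^{5}$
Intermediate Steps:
$W{\left(v,o \right)} = -3 - o$ ($W{\left(v,o \right)} = -3 + \left(- 2 o + o\right) = -3 - o$)
$a{\left(j,y \right)} = \frac{1}{37}$
$1448 \left(a{\left(W{\left(0,0 \right)},-12 \right)} - 491\right) = 1448 \left(\frac{1}{37} - 491\right) = 1448 \left(- \frac{18166}{37}\right) = - \frac{26304368}{37}$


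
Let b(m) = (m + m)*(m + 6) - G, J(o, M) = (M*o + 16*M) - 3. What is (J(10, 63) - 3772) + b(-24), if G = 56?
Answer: -1329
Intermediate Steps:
J(o, M) = -3 + 16*M + M*o (J(o, M) = (16*M + M*o) - 3 = -3 + 16*M + M*o)
b(m) = -56 + 2*m*(6 + m) (b(m) = (m + m)*(m + 6) - 1*56 = (2*m)*(6 + m) - 56 = 2*m*(6 + m) - 56 = -56 + 2*m*(6 + m))
(J(10, 63) - 3772) + b(-24) = ((-3 + 16*63 + 63*10) - 3772) + (-56 + 2*(-24)² + 12*(-24)) = ((-3 + 1008 + 630) - 3772) + (-56 + 2*576 - 288) = (1635 - 3772) + (-56 + 1152 - 288) = -2137 + 808 = -1329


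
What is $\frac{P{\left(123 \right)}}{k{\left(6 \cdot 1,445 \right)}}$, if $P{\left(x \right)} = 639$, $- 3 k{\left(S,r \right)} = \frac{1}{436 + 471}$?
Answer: $-1738719$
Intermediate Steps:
$k{\left(S,r \right)} = - \frac{1}{2721}$ ($k{\left(S,r \right)} = - \frac{1}{3 \left(436 + 471\right)} = - \frac{1}{3 \cdot 907} = \left(- \frac{1}{3}\right) \frac{1}{907} = - \frac{1}{2721}$)
$\frac{P{\left(123 \right)}}{k{\left(6 \cdot 1,445 \right)}} = \frac{639}{- \frac{1}{2721}} = 639 \left(-2721\right) = -1738719$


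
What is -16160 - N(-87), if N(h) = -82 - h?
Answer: -16165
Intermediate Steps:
-16160 - N(-87) = -16160 - (-82 - 1*(-87)) = -16160 - (-82 + 87) = -16160 - 1*5 = -16160 - 5 = -16165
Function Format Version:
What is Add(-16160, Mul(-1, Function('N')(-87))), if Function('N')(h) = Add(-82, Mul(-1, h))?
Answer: -16165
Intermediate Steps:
Add(-16160, Mul(-1, Function('N')(-87))) = Add(-16160, Mul(-1, Add(-82, Mul(-1, -87)))) = Add(-16160, Mul(-1, Add(-82, 87))) = Add(-16160, Mul(-1, 5)) = Add(-16160, -5) = -16165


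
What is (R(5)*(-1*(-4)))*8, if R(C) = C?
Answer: 160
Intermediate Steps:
(R(5)*(-1*(-4)))*8 = (5*(-1*(-4)))*8 = (5*4)*8 = 20*8 = 160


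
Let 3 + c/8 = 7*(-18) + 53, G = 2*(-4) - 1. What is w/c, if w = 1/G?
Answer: 1/5472 ≈ 0.00018275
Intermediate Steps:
G = -9 (G = -8 - 1 = -9)
w = -⅑ (w = 1/(-9) = -⅑ ≈ -0.11111)
c = -608 (c = -24 + 8*(7*(-18) + 53) = -24 + 8*(-126 + 53) = -24 + 8*(-73) = -24 - 584 = -608)
w/c = -⅑/(-608) = -⅑*(-1/608) = 1/5472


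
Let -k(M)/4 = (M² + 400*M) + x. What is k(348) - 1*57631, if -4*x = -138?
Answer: -1098985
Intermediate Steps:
x = 69/2 (x = -¼*(-138) = 69/2 ≈ 34.500)
k(M) = -138 - 1600*M - 4*M² (k(M) = -4*((M² + 400*M) + 69/2) = -4*(69/2 + M² + 400*M) = -138 - 1600*M - 4*M²)
k(348) - 1*57631 = (-138 - 1600*348 - 4*348²) - 1*57631 = (-138 - 556800 - 4*121104) - 57631 = (-138 - 556800 - 484416) - 57631 = -1041354 - 57631 = -1098985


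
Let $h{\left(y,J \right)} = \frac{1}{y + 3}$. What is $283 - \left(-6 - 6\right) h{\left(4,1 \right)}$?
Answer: $\frac{1993}{7} \approx 284.71$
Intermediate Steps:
$h{\left(y,J \right)} = \frac{1}{3 + y}$
$283 - \left(-6 - 6\right) h{\left(4,1 \right)} = 283 - \frac{-6 - 6}{3 + 4} = 283 - - \frac{12}{7} = 283 + \frac{12}{7} = \frac{1993}{7}$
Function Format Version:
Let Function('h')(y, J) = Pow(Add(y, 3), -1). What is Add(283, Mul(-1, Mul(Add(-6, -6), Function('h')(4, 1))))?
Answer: Rational(1993, 7) ≈ 284.71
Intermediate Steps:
Function('h')(y, J) = Pow(Add(3, y), -1)
Add(283, Mul(-1, Mul(Add(-6, -6), Function('h')(4, 1)))) = Add(283, Mul(-1, Mul(Add(-6, -6), Pow(Add(3, 4), -1)))) = Add(283, Mul(-1, Mul(-12, Pow(7, -1)))) = Add(283, Mul(-1, Mul(-12, Rational(1, 7)))) = Add(283, Mul(-1, Rational(-12, 7))) = Add(283, Rational(12, 7)) = Rational(1993, 7)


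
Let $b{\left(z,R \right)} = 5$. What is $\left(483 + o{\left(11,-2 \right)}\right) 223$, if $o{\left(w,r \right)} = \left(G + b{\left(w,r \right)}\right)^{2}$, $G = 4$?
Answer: $125772$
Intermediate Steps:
$o{\left(w,r \right)} = 81$ ($o{\left(w,r \right)} = \left(4 + 5\right)^{2} = 9^{2} = 81$)
$\left(483 + o{\left(11,-2 \right)}\right) 223 = \left(483 + 81\right) 223 = 564 \cdot 223 = 125772$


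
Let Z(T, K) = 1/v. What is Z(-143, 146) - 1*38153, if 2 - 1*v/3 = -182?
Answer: -21060455/552 ≈ -38153.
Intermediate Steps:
v = 552 (v = 6 - 3*(-182) = 6 + 546 = 552)
Z(T, K) = 1/552
Z(-143, 146) - 1*38153 = 1/552 - 1*38153 = 1/552 - 38153 = -21060455/552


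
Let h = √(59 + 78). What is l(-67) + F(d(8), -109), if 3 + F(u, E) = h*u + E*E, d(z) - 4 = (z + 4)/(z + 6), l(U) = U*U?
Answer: 16367 + 34*√137/7 ≈ 16424.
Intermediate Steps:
l(U) = U²
d(z) = 4 + (4 + z)/(6 + z) (d(z) = 4 + (z + 4)/(z + 6) = 4 + (4 + z)/(6 + z))
h = √137 ≈ 11.705
F(u, E) = -3 + E² + u*√137 (F(u, E) = -3 + (√137*u + E*E) = -3 + (u*√137 + E²) = -3 + (E² + u*√137) = -3 + E² + u*√137)
l(-67) + F(d(8), -109) = (-67)² + (-3 + (-109)² + ((28 + 5*8)/(6 + 8))*√137) = 4489 + (-3 + 11881 + ((28 + 40)/14)*√137) = 4489 + (-3 + 11881 + ((1/14)*68)*√137) = 4489 + (-3 + 11881 + 34*√137/7) = 4489 + (11878 + 34*√137/7) = 16367 + 34*√137/7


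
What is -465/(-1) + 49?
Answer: 514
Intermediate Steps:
-465/(-1) + 49 = -465*(-1) + 49 = -31*(-15) + 49 = 465 + 49 = 514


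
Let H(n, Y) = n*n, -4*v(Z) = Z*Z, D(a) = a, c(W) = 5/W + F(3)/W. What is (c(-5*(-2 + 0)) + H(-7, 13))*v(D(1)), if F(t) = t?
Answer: -249/20 ≈ -12.450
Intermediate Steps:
c(W) = 8/W (c(W) = 5/W + 3/W = 8/W)
v(Z) = -Z²/4 (v(Z) = -Z*Z/4 = -Z²/4)
H(n, Y) = n²
(c(-5*(-2 + 0)) + H(-7, 13))*v(D(1)) = (8/((-5*(-2 + 0))) + (-7)²)*(-¼*1²) = (8/((-5*(-2))) + 49)*(-¼*1) = (8/10 + 49)*(-¼) = (8*(⅒) + 49)*(-¼) = (⅘ + 49)*(-¼) = (249/5)*(-¼) = -249/20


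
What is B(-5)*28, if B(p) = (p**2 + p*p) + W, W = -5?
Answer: 1260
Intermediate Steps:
B(p) = -5 + 2*p**2 (B(p) = (p**2 + p*p) - 5 = (p**2 + p**2) - 5 = 2*p**2 - 5 = -5 + 2*p**2)
B(-5)*28 = (-5 + 2*(-5)**2)*28 = (-5 + 2*25)*28 = (-5 + 50)*28 = 45*28 = 1260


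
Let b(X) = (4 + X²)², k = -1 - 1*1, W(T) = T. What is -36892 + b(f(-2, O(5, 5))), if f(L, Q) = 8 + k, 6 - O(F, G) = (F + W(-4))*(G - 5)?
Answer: -35292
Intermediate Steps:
O(F, G) = 6 - (-5 + G)*(-4 + F) (O(F, G) = 6 - (F - 4)*(G - 5) = 6 - (-4 + F)*(-5 + G) = 6 - (-5 + G)*(-4 + F))
k = -2 (k = -1 - 1 = -2)
f(L, Q) = 6 (f(L, Q) = 8 - 2 = 6)
-36892 + b(f(-2, O(5, 5))) = -36892 + (4 + 6²)² = -36892 + (4 + 36)² = -36892 + 40² = -36892 + 1600 = -35292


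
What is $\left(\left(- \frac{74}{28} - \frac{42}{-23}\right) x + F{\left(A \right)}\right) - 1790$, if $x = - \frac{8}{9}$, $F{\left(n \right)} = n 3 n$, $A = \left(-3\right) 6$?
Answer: $- \frac{1184230}{1449} \approx -817.27$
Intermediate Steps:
$A = -18$
$F{\left(n \right)} = 3 n^{2}$ ($F{\left(n \right)} = 3 n n = 3 n^{2}$)
$x = - \frac{8}{9}$ ($x = \left(-8\right) \frac{1}{9} = - \frac{8}{9} \approx -0.88889$)
$\left(\left(- \frac{74}{28} - \frac{42}{-23}\right) x + F{\left(A \right)}\right) - 1790 = \left(\left(- \frac{74}{28} - \frac{42}{-23}\right) \left(- \frac{8}{9}\right) + 3 \left(-18\right)^{2}\right) - 1790 = \left(\left(\left(-74\right) \frac{1}{28} - - \frac{42}{23}\right) \left(- \frac{8}{9}\right) + 3 \cdot 324\right) - 1790 = \left(\left(- \frac{37}{14} + \frac{42}{23}\right) \left(- \frac{8}{9}\right) + 972\right) - 1790 = \left(\left(- \frac{263}{322}\right) \left(- \frac{8}{9}\right) + 972\right) - 1790 = \left(\frac{1052}{1449} + 972\right) - 1790 = \frac{1409480}{1449} - 1790 = - \frac{1184230}{1449}$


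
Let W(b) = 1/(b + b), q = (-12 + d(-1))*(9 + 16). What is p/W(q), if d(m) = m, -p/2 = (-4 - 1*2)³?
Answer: -280800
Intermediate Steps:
p = 432 (p = -2*(-4 - 1*2)³ = -2*(-4 - 2)³ = -2*(-6)³ = -2*(-216) = 432)
q = -325 (q = (-12 - 1)*(9 + 16) = -13*25 = -325)
W(b) = 1/(2*b)
p/W(q) = 432/(((½)/(-325))) = 432/(((½)*(-1/325))) = 432/(-1/650) = 432*(-650) = -280800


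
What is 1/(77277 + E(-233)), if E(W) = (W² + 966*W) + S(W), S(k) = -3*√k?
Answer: I/(-93512*I + 3*√233) ≈ -1.0694e-5 + 5.2368e-9*I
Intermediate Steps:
E(W) = W² - 3*√W + 966*W (E(W) = (W² + 966*W) - 3*√W = W² - 3*√W + 966*W)
1/(77277 + E(-233)) = 1/(77277 + ((-233)² - 3*I*√233 + 966*(-233))) = 1/(77277 + (54289 - 3*I*√233 - 225078)) = 1/(77277 + (-170789 - 3*I*√233)) = 1/(-93512 - 3*I*√233)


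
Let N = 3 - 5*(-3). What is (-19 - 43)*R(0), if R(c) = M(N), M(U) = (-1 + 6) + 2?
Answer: -434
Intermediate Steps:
N = 18 (N = 3 + 15 = 18)
M(U) = 7 (M(U) = 5 + 2 = 7)
R(c) = 7
(-19 - 43)*R(0) = (-19 - 43)*7 = -62*7 = -434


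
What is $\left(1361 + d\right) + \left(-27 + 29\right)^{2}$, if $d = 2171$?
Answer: $3536$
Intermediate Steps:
$\left(1361 + d\right) + \left(-27 + 29\right)^{2} = \left(1361 + 2171\right) + \left(-27 + 29\right)^{2} = 3532 + 2^{2} = 3532 + 4 = 3536$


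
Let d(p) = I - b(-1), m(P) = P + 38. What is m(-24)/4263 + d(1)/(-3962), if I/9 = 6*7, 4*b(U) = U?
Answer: -127103/1378776 ≈ -0.092185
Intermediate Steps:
b(U) = U/4
m(P) = 38 + P
I = 378 (I = 9*(6*7) = 9*42 = 378)
d(p) = 1513/4 (d(p) = 378 - (-1)/4 = 378 - 1*(-1/4) = 378 + 1/4 = 1513/4)
m(-24)/4263 + d(1)/(-3962) = (38 - 24)/4263 + (1513/4)/(-3962) = 14*(1/4263) + (1513/4)*(-1/3962) = 2/609 - 1513/15848 = -127103/1378776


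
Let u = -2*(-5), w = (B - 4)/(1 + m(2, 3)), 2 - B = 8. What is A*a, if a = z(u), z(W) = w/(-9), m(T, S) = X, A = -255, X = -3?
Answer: 425/3 ≈ 141.67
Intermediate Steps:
B = -6 (B = 2 - 1*8 = 2 - 8 = -6)
m(T, S) = -3
w = 5 (w = (-6 - 4)/(1 - 3) = -10/(-2) = -10*(-½) = 5)
u = 10
z(W) = -5/9 (z(W) = 5/(-9) = 5*(-⅑) = -5/9)
a = -5/9 ≈ -0.55556
A*a = -255*(-5/9) = 425/3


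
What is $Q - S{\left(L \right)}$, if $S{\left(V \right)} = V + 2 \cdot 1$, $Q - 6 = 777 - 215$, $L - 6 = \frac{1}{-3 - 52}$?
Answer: $\frac{30801}{55} \approx 560.02$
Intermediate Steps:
$L = \frac{329}{55}$ ($L = 6 + \frac{1}{-3 - 52} = 6 + \frac{1}{-55} = 6 - \frac{1}{55} = \frac{329}{55} \approx 5.9818$)
$Q = 568$ ($Q = 6 + \left(777 - 215\right) = 6 + 562 = 568$)
$S{\left(V \right)} = 2 + V$ ($S{\left(V \right)} = V + 2 = 2 + V$)
$Q - S{\left(L \right)} = 568 - \left(2 + \frac{329}{55}\right) = 568 - \frac{439}{55} = \frac{30801}{55}$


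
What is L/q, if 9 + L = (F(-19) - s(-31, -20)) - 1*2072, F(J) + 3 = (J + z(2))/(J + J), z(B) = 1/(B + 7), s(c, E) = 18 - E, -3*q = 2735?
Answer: 362777/155895 ≈ 2.3271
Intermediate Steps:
q = -2735/3 (q = -⅓*2735 = -2735/3 ≈ -911.67)
z(B) = 1/(7 + B)
F(J) = -3 + (⅑ + J)/(2*J) (F(J) = -3 + (J + 1/(7 + 2))/(J + J) = -3 + (J + 1/9)/((2*J)) = -3 + (J + ⅑)*(1/(2*J)) = -3 + (⅑ + J)*(1/(2*J)) = -3 + (⅑ + J)/(2*J))
L = -362777/171 (L = -9 + (((1/18)*(1 - 45*(-19))/(-19) - (18 - 1*(-20))) - 1*2072) = -9 + (((1/18)*(-1/19)*(1 + 855) - (18 + 20)) - 2072) = -9 + (((1/18)*(-1/19)*856 - 1*38) - 2072) = -9 + ((-428/171 - 38) - 2072) = -9 + (-6926/171 - 2072) = -9 - 361238/171 = -362777/171 ≈ -2121.5)
L/q = -362777/(171*(-2735/3)) = -362777/171*(-3/2735) = 362777/155895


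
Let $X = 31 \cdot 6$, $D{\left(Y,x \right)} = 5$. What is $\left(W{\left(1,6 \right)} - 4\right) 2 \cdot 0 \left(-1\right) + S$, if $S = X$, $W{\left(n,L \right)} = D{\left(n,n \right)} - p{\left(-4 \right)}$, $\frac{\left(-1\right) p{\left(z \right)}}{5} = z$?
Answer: $186$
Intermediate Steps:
$p{\left(z \right)} = - 5 z$
$X = 186$
$W{\left(n,L \right)} = -15$ ($W{\left(n,L \right)} = 5 - \left(-5\right) \left(-4\right) = 5 - 20 = -15$)
$S = 186$
$\left(W{\left(1,6 \right)} - 4\right) 2 \cdot 0 \left(-1\right) + S = \left(-15 - 4\right) 2 \cdot 0 \left(-1\right) + 186 = - 19 \cdot 0 \left(-1\right) + 186 = \left(-19\right) 0 + 186 = 0 + 186 = 186$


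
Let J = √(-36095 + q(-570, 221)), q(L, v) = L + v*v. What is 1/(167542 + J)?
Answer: 83771/14035154794 - √761/7017577397 ≈ 5.9647e-6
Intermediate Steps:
q(L, v) = L + v²
J = 4*√761 (J = √(-36095 + (-570 + 221²)) = √(-36095 + (-570 + 48841)) = √(-36095 + 48271) = √12176 = 4*√761 ≈ 110.34)
1/(167542 + J) = 1/(167542 + 4*√761)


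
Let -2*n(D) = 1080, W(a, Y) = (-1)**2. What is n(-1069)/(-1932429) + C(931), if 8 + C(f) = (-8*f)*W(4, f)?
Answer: -4802730028/644143 ≈ -7456.0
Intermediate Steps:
W(a, Y) = 1
n(D) = -540 (n(D) = -1/2*1080 = -540)
C(f) = -8 - 8*f (C(f) = -8 - 8*f*1 = -8 - 8*f)
n(-1069)/(-1932429) + C(931) = -540/(-1932429) + (-8 - 8*931) = -540*(-1/1932429) + (-8 - 7448) = 180/644143 - 7456 = -4802730028/644143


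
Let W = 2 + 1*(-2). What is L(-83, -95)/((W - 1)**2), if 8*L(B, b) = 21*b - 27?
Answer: -1011/4 ≈ -252.75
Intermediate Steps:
L(B, b) = -27/8 + 21*b/8 (L(B, b) = (21*b - 27)/8 = (-27 + 21*b)/8 = -27/8 + 21*b/8)
W = 0 (W = 2 - 2 = 0)
L(-83, -95)/((W - 1)**2) = (-27/8 + (21/8)*(-95))/((0 - 1)**2) = (-27/8 - 1995/8)/((-1)**2) = -1011/4/1 = -1011/4*1 = -1011/4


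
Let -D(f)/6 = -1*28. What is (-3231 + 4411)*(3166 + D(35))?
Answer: 3934120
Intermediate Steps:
D(f) = 168 (D(f) = -(-6)*28 = -6*(-28) = 168)
(-3231 + 4411)*(3166 + D(35)) = (-3231 + 4411)*(3166 + 168) = 1180*3334 = 3934120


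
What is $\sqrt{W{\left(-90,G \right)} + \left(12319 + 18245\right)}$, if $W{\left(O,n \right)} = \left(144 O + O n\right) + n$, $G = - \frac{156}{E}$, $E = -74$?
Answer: $\frac{\sqrt{23843022}}{37} \approx 131.97$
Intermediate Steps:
$G = \frac{78}{37}$ ($G = - \frac{156}{-74} = \left(-156\right) \left(- \frac{1}{74}\right) = \frac{78}{37} \approx 2.1081$)
$W{\left(O,n \right)} = n + 144 O + O n$
$\sqrt{W{\left(-90,G \right)} + \left(12319 + 18245\right)} = \sqrt{\left(\frac{78}{37} + 144 \left(-90\right) - \frac{7020}{37}\right) + \left(12319 + 18245\right)} = \sqrt{\left(\frac{78}{37} - 12960 - \frac{7020}{37}\right) + 30564} = \sqrt{- \frac{486462}{37} + 30564} = \sqrt{\frac{644406}{37}} = \frac{\sqrt{23843022}}{37}$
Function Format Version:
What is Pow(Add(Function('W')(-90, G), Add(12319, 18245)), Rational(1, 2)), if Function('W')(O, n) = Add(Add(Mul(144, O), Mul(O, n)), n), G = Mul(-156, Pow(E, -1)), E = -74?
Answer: Mul(Rational(1, 37), Pow(23843022, Rational(1, 2))) ≈ 131.97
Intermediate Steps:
G = Rational(78, 37) (G = Mul(-156, Pow(-74, -1)) = Mul(-156, Rational(-1, 74)) = Rational(78, 37) ≈ 2.1081)
Function('W')(O, n) = Add(n, Mul(144, O), Mul(O, n))
Pow(Add(Function('W')(-90, G), Add(12319, 18245)), Rational(1, 2)) = Pow(Add(Add(Rational(78, 37), Mul(144, -90), Mul(-90, Rational(78, 37))), Add(12319, 18245)), Rational(1, 2)) = Pow(Add(Add(Rational(78, 37), -12960, Rational(-7020, 37)), 30564), Rational(1, 2)) = Pow(Add(Rational(-486462, 37), 30564), Rational(1, 2)) = Pow(Rational(644406, 37), Rational(1, 2)) = Mul(Rational(1, 37), Pow(23843022, Rational(1, 2)))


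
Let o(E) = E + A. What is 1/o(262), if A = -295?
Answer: -1/33 ≈ -0.030303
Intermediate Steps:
o(E) = -295 + E (o(E) = E - 295 = -295 + E)
1/o(262) = 1/(-295 + 262) = 1/(-33) = -1/33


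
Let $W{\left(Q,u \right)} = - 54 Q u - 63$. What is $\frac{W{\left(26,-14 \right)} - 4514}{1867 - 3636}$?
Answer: $- \frac{15079}{1769} \approx -8.524$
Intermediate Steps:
$W{\left(Q,u \right)} = -63 - 54 Q u$ ($W{\left(Q,u \right)} = - 54 Q u - 63 = -63 - 54 Q u$)
$\frac{W{\left(26,-14 \right)} - 4514}{1867 - 3636} = \frac{\left(-63 - 1404 \left(-14\right)\right) - 4514}{1867 - 3636} = \frac{\left(-63 + 19656\right) - 4514}{-1769} = \left(19593 - 4514\right) \left(- \frac{1}{1769}\right) = 15079 \left(- \frac{1}{1769}\right) = - \frac{15079}{1769}$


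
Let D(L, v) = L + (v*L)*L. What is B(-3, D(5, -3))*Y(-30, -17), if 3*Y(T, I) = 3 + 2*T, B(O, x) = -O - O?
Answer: -114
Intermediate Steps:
D(L, v) = L + v*L² (D(L, v) = L + (L*v)*L = L + v*L²)
B(O, x) = -2*O
Y(T, I) = 1 + 2*T/3 (Y(T, I) = (3 + 2*T)/3 = 1 + 2*T/3)
B(-3, D(5, -3))*Y(-30, -17) = (-2*(-3))*(1 + (⅔)*(-30)) = 6*(1 - 20) = 6*(-19) = -114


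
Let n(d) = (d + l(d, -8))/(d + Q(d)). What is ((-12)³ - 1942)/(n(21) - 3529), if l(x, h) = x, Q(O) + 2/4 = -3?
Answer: 18350/17633 ≈ 1.0407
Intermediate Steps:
Q(O) = -7/2 (Q(O) = -½ - 3 = -7/2)
n(d) = 2*d/(-7/2 + d) (n(d) = (d + d)/(d - 7/2) = (2*d)/(-7/2 + d) = 2*d/(-7/2 + d))
((-12)³ - 1942)/(n(21) - 3529) = ((-12)³ - 1942)/(4*21/(-7 + 2*21) - 3529) = (-1728 - 1942)/(4*21/(-7 + 42) - 3529) = -3670/(4*21/35 - 3529) = -3670/(4*21*(1/35) - 3529) = -3670/(12/5 - 3529) = -3670/(-17633/5) = -3670*(-5/17633) = 18350/17633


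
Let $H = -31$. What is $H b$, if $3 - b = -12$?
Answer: $-465$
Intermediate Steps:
$b = 15$ ($b = 3 - -12 = 3 + 12 = 15$)
$H b = \left(-31\right) 15 = -465$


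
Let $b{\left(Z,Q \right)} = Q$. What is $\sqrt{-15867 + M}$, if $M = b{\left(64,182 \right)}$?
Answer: $i \sqrt{15685} \approx 125.24 i$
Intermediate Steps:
$M = 182$
$\sqrt{-15867 + M} = \sqrt{-15867 + 182} = \sqrt{-15685} = i \sqrt{15685}$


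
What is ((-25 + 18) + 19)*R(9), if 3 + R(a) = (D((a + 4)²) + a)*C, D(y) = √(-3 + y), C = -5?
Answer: -576 - 60*√166 ≈ -1349.0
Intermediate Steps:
R(a) = -3 - 5*a - 5*√(-3 + (4 + a)²) (R(a) = -3 + (√(-3 + (a + 4)²) + a)*(-5) = -3 + (√(-3 + (4 + a)²) + a)*(-5) = -3 + (a + √(-3 + (4 + a)²))*(-5) = -3 + (-5*a - 5*√(-3 + (4 + a)²)) = -3 - 5*a - 5*√(-3 + (4 + a)²))
((-25 + 18) + 19)*R(9) = ((-25 + 18) + 19)*(-3 - 5*9 - 5*√(-3 + (4 + 9)²)) = (-7 + 19)*(-3 - 45 - 5*√(-3 + 13²)) = 12*(-3 - 45 - 5*√(-3 + 169)) = 12*(-3 - 45 - 5*√166) = 12*(-48 - 5*√166) = -576 - 60*√166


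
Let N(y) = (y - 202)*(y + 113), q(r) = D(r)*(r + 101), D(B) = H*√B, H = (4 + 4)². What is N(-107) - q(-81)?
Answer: -1854 - 11520*I ≈ -1854.0 - 11520.0*I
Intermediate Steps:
H = 64 (H = 8² = 64)
D(B) = 64*√B
q(r) = 64*√r*(101 + r) (q(r) = (64*√r)*(r + 101) = (64*√r)*(101 + r) = 64*√r*(101 + r))
N(y) = (-202 + y)*(113 + y)
N(-107) - q(-81) = (-22826 + (-107)² - 89*(-107)) - 64*√(-81)*(101 - 81) = (-22826 + 11449 + 9523) - 64*9*I*20 = -1854 - 11520*I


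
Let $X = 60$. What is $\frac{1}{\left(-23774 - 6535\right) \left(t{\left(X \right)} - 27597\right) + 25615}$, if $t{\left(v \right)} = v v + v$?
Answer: $\frac{1}{725532148} \approx 1.3783 \cdot 10^{-9}$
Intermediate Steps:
$t{\left(v \right)} = v + v^{2}$ ($t{\left(v \right)} = v^{2} + v = v + v^{2}$)
$\frac{1}{\left(-23774 - 6535\right) \left(t{\left(X \right)} - 27597\right) + 25615} = \frac{1}{\left(-23774 - 6535\right) \left(60 \left(1 + 60\right) - 27597\right) + 25615} = \frac{1}{- 30309 \left(60 \cdot 61 - 27597\right) + 25615} = \frac{1}{- 30309 \left(3660 - 27597\right) + 25615} = \frac{1}{\left(-30309\right) \left(-23937\right) + 25615} = \frac{1}{725506533 + 25615} = \frac{1}{725532148}$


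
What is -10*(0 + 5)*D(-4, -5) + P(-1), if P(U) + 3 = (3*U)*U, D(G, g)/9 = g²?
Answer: -11250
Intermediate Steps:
D(G, g) = 9*g²
P(U) = -3 + 3*U² (P(U) = -3 + (3*U)*U = -3 + 3*U²)
-10*(0 + 5)*D(-4, -5) + P(-1) = -10*(0 + 5)*9*(-5)² + (-3 + 3*(-1)²) = -50*9*25 + (-3 + 3*1) = -50*225 + (-3 + 3) = -10*1125 + 0 = -11250 + 0 = -11250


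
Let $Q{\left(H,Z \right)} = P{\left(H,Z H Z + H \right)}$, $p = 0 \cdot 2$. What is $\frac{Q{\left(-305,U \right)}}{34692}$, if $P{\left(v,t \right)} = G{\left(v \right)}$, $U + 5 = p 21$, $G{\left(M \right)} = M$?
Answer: $- \frac{305}{34692} \approx -0.0087917$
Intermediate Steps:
$p = 0$
$U = -5$ ($U = -5 + 0 \cdot 21 = -5 + 0 = -5$)
$P{\left(v,t \right)} = v$
$Q{\left(H,Z \right)} = H$
$\frac{Q{\left(-305,U \right)}}{34692} = - \frac{305}{34692}$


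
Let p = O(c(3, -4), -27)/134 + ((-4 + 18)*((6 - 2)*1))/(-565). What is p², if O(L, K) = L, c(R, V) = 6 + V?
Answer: 10156969/1433001025 ≈ 0.0070879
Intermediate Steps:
p = -3187/37855 (p = (6 - 4)/134 + ((-4 + 18)*((6 - 2)*1))/(-565) = 2*(1/134) + (14*(4*1))*(-1/565) = 1/67 + (14*4)*(-1/565) = 1/67 + 56*(-1/565) = 1/67 - 56/565 = -3187/37855 ≈ -0.084190)
p² = (-3187/37855)² = 10156969/1433001025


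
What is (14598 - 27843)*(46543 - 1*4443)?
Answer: -557614500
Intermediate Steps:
(14598 - 27843)*(46543 - 1*4443) = -13245*(46543 - 4443) = -13245*42100 = -557614500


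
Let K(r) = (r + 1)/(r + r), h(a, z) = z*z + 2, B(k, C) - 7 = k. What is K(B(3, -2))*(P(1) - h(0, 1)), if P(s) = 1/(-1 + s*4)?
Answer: -22/15 ≈ -1.4667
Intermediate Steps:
B(k, C) = 7 + k
P(s) = 1/(-1 + 4*s)
h(a, z) = 2 + z² (h(a, z) = z² + 2 = 2 + z²)
K(r) = (1 + r)/(2*r) (K(r) = (1 + r)/((2*r)) = (1 + r)*(1/(2*r)) = (1 + r)/(2*r))
K(B(3, -2))*(P(1) - h(0, 1)) = ((1 + (7 + 3))/(2*(7 + 3)))*(1/(-1 + 4*1) - (2 + 1²)) = ((½)*(1 + 10)/10)*(1/(-1 + 4) - (2 + 1)) = ((½)*(⅒)*11)*(1/3 - 1*3) = 11*(⅓ - 3)/20 = (11/20)*(-8/3) = -22/15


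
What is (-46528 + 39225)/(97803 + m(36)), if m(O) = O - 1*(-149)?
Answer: -7303/97988 ≈ -0.074530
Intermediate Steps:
m(O) = 149 + O (m(O) = O + 149 = 149 + O)
(-46528 + 39225)/(97803 + m(36)) = (-46528 + 39225)/(97803 + (149 + 36)) = -7303/(97803 + 185) = -7303/97988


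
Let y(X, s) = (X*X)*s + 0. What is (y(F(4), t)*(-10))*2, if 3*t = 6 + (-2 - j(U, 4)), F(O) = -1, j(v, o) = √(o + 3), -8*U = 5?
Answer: -80/3 + 20*√7/3 ≈ -9.0283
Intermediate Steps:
U = -5/8 (U = -⅛*5 = -5/8 ≈ -0.62500)
j(v, o) = √(3 + o)
t = 4/3 - √7/3 (t = (6 + (-2 - √(3 + 4)))/3 = (6 + (-2 - √7))/3 = (4 - √7)/3 = 4/3 - √7/3 ≈ 0.45142)
y(X, s) = s*X² (y(X, s) = X²*s + 0 = s*X² + 0 = s*X²)
(y(F(4), t)*(-10))*2 = (((4/3 - √7/3)*(-1)²)*(-10))*2 = (((4/3 - √7/3)*1)*(-10))*2 = ((4/3 - √7/3)*(-10))*2 = (-40/3 + 10*√7/3)*2 = -80/3 + 20*√7/3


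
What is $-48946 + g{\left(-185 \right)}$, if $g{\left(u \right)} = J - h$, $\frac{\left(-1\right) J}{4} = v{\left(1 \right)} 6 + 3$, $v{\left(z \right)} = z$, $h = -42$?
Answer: $-48940$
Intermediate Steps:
$J = -36$ ($J = - 4 \left(1 \cdot 6 + 3\right) = - 4 \left(6 + 3\right) = \left(-4\right) 9 = -36$)
$g{\left(u \right)} = 6$ ($g{\left(u \right)} = -36 - -42 = -36 + 42 = 6$)
$-48946 + g{\left(-185 \right)} = -48946 + 6 = -48940$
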